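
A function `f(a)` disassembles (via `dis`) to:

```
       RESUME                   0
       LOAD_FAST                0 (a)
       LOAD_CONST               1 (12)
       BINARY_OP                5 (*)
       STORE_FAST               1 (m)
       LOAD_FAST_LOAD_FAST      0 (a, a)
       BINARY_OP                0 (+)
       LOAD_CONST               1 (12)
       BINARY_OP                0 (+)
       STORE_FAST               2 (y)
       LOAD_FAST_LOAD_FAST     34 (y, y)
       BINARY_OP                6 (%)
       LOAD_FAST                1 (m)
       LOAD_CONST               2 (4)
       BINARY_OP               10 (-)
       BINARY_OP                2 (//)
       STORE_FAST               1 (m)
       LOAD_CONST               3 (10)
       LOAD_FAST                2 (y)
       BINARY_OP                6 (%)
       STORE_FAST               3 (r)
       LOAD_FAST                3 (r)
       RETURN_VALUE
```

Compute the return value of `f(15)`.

10

LOAD_FAST a → push 15. Stack: [15]
LOAD_CONST → push 12. Stack: [15, 12]
BINARY_OP * → 15 * 12 = 180. Stack: [180]
STORE_FAST m → m=180. Stack: []
LOAD_FAST_LOAD_FAST a,a → push 15,15. Stack: [15, 15]
BINARY_OP + → 15 + 15 = 30. Stack: [30]
LOAD_CONST → push 12. Stack: [30, 12]
BINARY_OP + → 30 + 12 = 42. Stack: [42]
STORE_FAST y → y=42. Stack: []
LOAD_FAST_LOAD_FAST y,y → push 42,42. Stack: [42, 42]
BINARY_OP % → 42 % 42 = 0. Stack: [0]
LOAD_FAST m → push 180. Stack: [0, 180]
LOAD_CONST → push 4. Stack: [0, 180, 4]
BINARY_OP - → 180 - 4 = 176. Stack: [0, 176]
BINARY_OP // → 0 // 176 = 0. Stack: [0]
STORE_FAST m → m=0. Stack: []
LOAD_CONST → push 10. Stack: [10]
LOAD_FAST y → push 42. Stack: [10, 42]
BINARY_OP % → 10 % 42 = 10. Stack: [10]
STORE_FAST r → r=10. Stack: []
LOAD_FAST r → push 10. Stack: [10]
RETURN_VALUE → return 10.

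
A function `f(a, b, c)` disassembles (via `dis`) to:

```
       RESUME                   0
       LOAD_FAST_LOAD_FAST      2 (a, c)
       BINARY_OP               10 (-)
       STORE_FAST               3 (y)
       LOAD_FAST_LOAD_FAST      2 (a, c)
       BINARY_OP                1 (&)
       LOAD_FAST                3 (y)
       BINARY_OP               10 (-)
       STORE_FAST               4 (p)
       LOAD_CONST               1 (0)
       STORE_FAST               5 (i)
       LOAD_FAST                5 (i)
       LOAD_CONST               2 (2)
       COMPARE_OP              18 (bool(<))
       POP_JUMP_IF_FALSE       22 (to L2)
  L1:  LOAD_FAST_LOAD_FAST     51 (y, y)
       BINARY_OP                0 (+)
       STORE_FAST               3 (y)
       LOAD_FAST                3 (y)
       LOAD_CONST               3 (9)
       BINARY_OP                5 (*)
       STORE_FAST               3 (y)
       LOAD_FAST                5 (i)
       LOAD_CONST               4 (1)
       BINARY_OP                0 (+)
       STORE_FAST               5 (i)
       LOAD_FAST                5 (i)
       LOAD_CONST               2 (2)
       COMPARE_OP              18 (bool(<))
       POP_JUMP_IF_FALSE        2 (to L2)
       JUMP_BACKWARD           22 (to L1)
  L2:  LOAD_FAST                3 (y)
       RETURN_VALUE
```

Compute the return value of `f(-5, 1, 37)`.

-13608

LOAD_FAST_LOAD_FAST a,c → push -5,37. Stack: [-5, 37]
BINARY_OP - → -5 - 37 = -42. Stack: [-42]
STORE_FAST y → y=-42. Stack: []
LOAD_FAST_LOAD_FAST a,c → push -5,37. Stack: [-5, 37]
BINARY_OP & → -5 & 37 = 33. Stack: [33]
LOAD_FAST y → push -42. Stack: [33, -42]
BINARY_OP - → 33 - -42 = 75. Stack: [75]
STORE_FAST p → p=75. Stack: []
LOAD_CONST → push 0. Stack: [0]
STORE_FAST i → i=0. Stack: []
LOAD_FAST i → push 0. Stack: [0]
LOAD_CONST → push 2. Stack: [0, 2]
COMPARE_OP bool(<) → 0 vs 2 = True. Stack: [True]
POP_JUMP_IF_FALSE → pop True; no jump. Stack: []
LOAD_FAST_LOAD_FAST y,y → push -42,-42. Stack: [-42, -42]
BINARY_OP + → -42 + -42 = -84. Stack: [-84]
STORE_FAST y → y=-84. Stack: []
LOAD_FAST y → push -84. Stack: [-84]
LOAD_CONST → push 9. Stack: [-84, 9]
BINARY_OP * → -84 * 9 = -756. Stack: [-756]
STORE_FAST y → y=-756. Stack: []
LOAD_FAST i → push 0. Stack: [0]
LOAD_CONST → push 1. Stack: [0, 1]
BINARY_OP + → 0 + 1 = 1. Stack: [1]
STORE_FAST i → i=1. Stack: []
LOAD_FAST i → push 1. Stack: [1]
LOAD_CONST → push 2. Stack: [1, 2]
COMPARE_OP bool(<) → 1 vs 2 = True. Stack: [True]
POP_JUMP_IF_FALSE → pop True; no jump. Stack: []
LOAD_FAST_LOAD_FAST y,y → push -756,-756. Stack: [-756, -756]
BINARY_OP + → -756 + -756 = -1512. Stack: [-1512]
STORE_FAST y → y=-1512. Stack: []
LOAD_FAST y → push -1512. Stack: [-1512]
LOAD_CONST → push 9. Stack: [-1512, 9]
BINARY_OP * → -1512 * 9 = -13608. Stack: [-13608]
STORE_FAST y → y=-13608. Stack: []
LOAD_FAST i → push 1. Stack: [1]
LOAD_CONST → push 1. Stack: [1, 1]
BINARY_OP + → 1 + 1 = 2. Stack: [2]
STORE_FAST i → i=2. Stack: []
LOAD_FAST i → push 2. Stack: [2]
LOAD_CONST → push 2. Stack: [2, 2]
COMPARE_OP bool(<) → 2 vs 2 = False. Stack: [False]
POP_JUMP_IF_FALSE → pop False; jump. Stack: []
LOAD_FAST y → push -13608. Stack: [-13608]
RETURN_VALUE → return -13608.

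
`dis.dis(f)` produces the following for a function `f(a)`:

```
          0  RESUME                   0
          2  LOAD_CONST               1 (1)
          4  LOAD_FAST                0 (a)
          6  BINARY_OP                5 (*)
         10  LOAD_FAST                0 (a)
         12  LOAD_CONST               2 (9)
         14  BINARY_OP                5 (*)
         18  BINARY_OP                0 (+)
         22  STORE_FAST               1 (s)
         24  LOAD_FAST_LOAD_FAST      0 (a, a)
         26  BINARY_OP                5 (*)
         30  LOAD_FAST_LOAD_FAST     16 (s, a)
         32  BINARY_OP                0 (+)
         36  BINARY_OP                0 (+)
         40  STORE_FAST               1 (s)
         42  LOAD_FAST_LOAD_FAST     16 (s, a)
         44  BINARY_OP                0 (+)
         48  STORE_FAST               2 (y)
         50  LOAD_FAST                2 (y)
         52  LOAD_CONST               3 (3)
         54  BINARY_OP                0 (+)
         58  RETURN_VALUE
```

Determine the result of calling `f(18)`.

543

LOAD_CONST → push 1. Stack: [1]
LOAD_FAST a → push 18. Stack: [1, 18]
BINARY_OP * → 1 * 18 = 18. Stack: [18]
LOAD_FAST a → push 18. Stack: [18, 18]
LOAD_CONST → push 9. Stack: [18, 18, 9]
BINARY_OP * → 18 * 9 = 162. Stack: [18, 162]
BINARY_OP + → 18 + 162 = 180. Stack: [180]
STORE_FAST s → s=180. Stack: []
LOAD_FAST_LOAD_FAST a,a → push 18,18. Stack: [18, 18]
BINARY_OP * → 18 * 18 = 324. Stack: [324]
LOAD_FAST_LOAD_FAST s,a → push 180,18. Stack: [324, 180, 18]
BINARY_OP + → 180 + 18 = 198. Stack: [324, 198]
BINARY_OP + → 324 + 198 = 522. Stack: [522]
STORE_FAST s → s=522. Stack: []
LOAD_FAST_LOAD_FAST s,a → push 522,18. Stack: [522, 18]
BINARY_OP + → 522 + 18 = 540. Stack: [540]
STORE_FAST y → y=540. Stack: []
LOAD_FAST y → push 540. Stack: [540]
LOAD_CONST → push 3. Stack: [540, 3]
BINARY_OP + → 540 + 3 = 543. Stack: [543]
RETURN_VALUE → return 543.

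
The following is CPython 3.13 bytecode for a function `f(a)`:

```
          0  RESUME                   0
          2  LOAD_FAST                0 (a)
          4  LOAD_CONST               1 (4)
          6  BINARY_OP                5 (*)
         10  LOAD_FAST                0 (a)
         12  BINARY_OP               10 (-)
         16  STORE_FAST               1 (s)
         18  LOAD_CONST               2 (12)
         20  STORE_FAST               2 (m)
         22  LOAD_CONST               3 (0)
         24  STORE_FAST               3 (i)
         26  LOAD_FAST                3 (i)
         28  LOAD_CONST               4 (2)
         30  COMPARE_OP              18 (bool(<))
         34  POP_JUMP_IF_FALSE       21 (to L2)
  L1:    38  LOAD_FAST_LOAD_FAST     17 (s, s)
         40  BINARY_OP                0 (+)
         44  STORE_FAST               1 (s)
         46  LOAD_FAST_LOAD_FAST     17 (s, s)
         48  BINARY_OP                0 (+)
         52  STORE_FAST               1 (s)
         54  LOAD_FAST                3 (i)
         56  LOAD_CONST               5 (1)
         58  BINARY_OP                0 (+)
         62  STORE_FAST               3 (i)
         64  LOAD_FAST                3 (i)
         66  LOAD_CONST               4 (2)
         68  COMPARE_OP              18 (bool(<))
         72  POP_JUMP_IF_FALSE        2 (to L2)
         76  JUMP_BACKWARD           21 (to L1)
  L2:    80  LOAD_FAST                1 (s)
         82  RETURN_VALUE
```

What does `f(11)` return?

LOAD_FAST a → push 11. Stack: [11]
LOAD_CONST → push 4. Stack: [11, 4]
BINARY_OP * → 11 * 4 = 44. Stack: [44]
LOAD_FAST a → push 11. Stack: [44, 11]
BINARY_OP - → 44 - 11 = 33. Stack: [33]
STORE_FAST s → s=33. Stack: []
LOAD_CONST → push 12. Stack: [12]
STORE_FAST m → m=12. Stack: []
LOAD_CONST → push 0. Stack: [0]
STORE_FAST i → i=0. Stack: []
LOAD_FAST i → push 0. Stack: [0]
LOAD_CONST → push 2. Stack: [0, 2]
COMPARE_OP bool(<) → 0 vs 2 = True. Stack: [True]
POP_JUMP_IF_FALSE → pop True; no jump. Stack: []
LOAD_FAST_LOAD_FAST s,s → push 33,33. Stack: [33, 33]
BINARY_OP + → 33 + 33 = 66. Stack: [66]
STORE_FAST s → s=66. Stack: []
LOAD_FAST_LOAD_FAST s,s → push 66,66. Stack: [66, 66]
BINARY_OP + → 66 + 66 = 132. Stack: [132]
STORE_FAST s → s=132. Stack: []
LOAD_FAST i → push 0. Stack: [0]
LOAD_CONST → push 1. Stack: [0, 1]
BINARY_OP + → 0 + 1 = 1. Stack: [1]
STORE_FAST i → i=1. Stack: []
LOAD_FAST i → push 1. Stack: [1]
LOAD_CONST → push 2. Stack: [1, 2]
COMPARE_OP bool(<) → 1 vs 2 = True. Stack: [True]
POP_JUMP_IF_FALSE → pop True; no jump. Stack: []
LOAD_FAST_LOAD_FAST s,s → push 132,132. Stack: [132, 132]
BINARY_OP + → 132 + 132 = 264. Stack: [264]
STORE_FAST s → s=264. Stack: []
LOAD_FAST_LOAD_FAST s,s → push 264,264. Stack: [264, 264]
BINARY_OP + → 264 + 264 = 528. Stack: [528]
STORE_FAST s → s=528. Stack: []
LOAD_FAST i → push 1. Stack: [1]
LOAD_CONST → push 1. Stack: [1, 1]
BINARY_OP + → 1 + 1 = 2. Stack: [2]
STORE_FAST i → i=2. Stack: []
LOAD_FAST i → push 2. Stack: [2]
LOAD_CONST → push 2. Stack: [2, 2]
COMPARE_OP bool(<) → 2 vs 2 = False. Stack: [False]
POP_JUMP_IF_FALSE → pop False; jump. Stack: []
LOAD_FAST s → push 528. Stack: [528]
RETURN_VALUE → return 528.

528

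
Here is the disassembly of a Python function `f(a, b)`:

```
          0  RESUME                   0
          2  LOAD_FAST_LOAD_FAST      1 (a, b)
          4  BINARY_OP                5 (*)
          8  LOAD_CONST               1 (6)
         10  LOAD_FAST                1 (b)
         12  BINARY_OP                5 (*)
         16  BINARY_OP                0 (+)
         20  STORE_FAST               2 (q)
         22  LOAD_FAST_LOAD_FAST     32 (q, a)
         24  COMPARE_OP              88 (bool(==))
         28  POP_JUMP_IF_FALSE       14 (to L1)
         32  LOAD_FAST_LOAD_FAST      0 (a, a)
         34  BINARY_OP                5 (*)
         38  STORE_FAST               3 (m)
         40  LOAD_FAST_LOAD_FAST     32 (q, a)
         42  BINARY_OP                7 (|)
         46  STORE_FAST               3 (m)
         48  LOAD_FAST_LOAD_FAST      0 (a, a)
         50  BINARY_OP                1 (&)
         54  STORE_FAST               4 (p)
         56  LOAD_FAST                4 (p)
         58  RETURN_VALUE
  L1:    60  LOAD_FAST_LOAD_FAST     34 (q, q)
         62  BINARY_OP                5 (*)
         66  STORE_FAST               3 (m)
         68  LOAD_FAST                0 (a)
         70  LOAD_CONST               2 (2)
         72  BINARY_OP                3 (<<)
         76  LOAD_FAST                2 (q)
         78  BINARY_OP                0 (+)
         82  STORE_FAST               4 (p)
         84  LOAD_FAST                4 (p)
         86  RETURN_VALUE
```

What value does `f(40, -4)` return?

-24

LOAD_FAST_LOAD_FAST a,b → push 40,-4. Stack: [40, -4]
BINARY_OP * → 40 * -4 = -160. Stack: [-160]
LOAD_CONST → push 6. Stack: [-160, 6]
LOAD_FAST b → push -4. Stack: [-160, 6, -4]
BINARY_OP * → 6 * -4 = -24. Stack: [-160, -24]
BINARY_OP + → -160 + -24 = -184. Stack: [-184]
STORE_FAST q → q=-184. Stack: []
LOAD_FAST_LOAD_FAST q,a → push -184,40. Stack: [-184, 40]
COMPARE_OP bool(==) → -184 vs 40 = False. Stack: [False]
POP_JUMP_IF_FALSE → pop False; jump. Stack: []
LOAD_FAST_LOAD_FAST q,q → push -184,-184. Stack: [-184, -184]
BINARY_OP * → -184 * -184 = 33856. Stack: [33856]
STORE_FAST m → m=33856. Stack: []
LOAD_FAST a → push 40. Stack: [40]
LOAD_CONST → push 2. Stack: [40, 2]
BINARY_OP << → 40 << 2 = 160. Stack: [160]
LOAD_FAST q → push -184. Stack: [160, -184]
BINARY_OP + → 160 + -184 = -24. Stack: [-24]
STORE_FAST p → p=-24. Stack: []
LOAD_FAST p → push -24. Stack: [-24]
RETURN_VALUE → return -24.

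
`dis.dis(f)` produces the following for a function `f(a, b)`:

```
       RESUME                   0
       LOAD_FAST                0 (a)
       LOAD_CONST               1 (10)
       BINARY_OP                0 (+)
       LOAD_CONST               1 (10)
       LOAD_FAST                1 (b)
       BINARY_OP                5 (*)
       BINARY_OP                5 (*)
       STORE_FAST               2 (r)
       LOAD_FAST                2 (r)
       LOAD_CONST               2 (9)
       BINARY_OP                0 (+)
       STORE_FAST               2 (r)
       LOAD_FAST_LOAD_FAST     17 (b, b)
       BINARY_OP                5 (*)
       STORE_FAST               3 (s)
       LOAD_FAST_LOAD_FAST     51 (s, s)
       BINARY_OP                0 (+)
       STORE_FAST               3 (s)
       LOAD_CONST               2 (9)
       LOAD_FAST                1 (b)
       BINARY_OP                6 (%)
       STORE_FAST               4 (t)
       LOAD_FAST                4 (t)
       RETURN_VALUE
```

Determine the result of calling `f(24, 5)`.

LOAD_FAST a → push 24. Stack: [24]
LOAD_CONST → push 10. Stack: [24, 10]
BINARY_OP + → 24 + 10 = 34. Stack: [34]
LOAD_CONST → push 10. Stack: [34, 10]
LOAD_FAST b → push 5. Stack: [34, 10, 5]
BINARY_OP * → 10 * 5 = 50. Stack: [34, 50]
BINARY_OP * → 34 * 50 = 1700. Stack: [1700]
STORE_FAST r → r=1700. Stack: []
LOAD_FAST r → push 1700. Stack: [1700]
LOAD_CONST → push 9. Stack: [1700, 9]
BINARY_OP + → 1700 + 9 = 1709. Stack: [1709]
STORE_FAST r → r=1709. Stack: []
LOAD_FAST_LOAD_FAST b,b → push 5,5. Stack: [5, 5]
BINARY_OP * → 5 * 5 = 25. Stack: [25]
STORE_FAST s → s=25. Stack: []
LOAD_FAST_LOAD_FAST s,s → push 25,25. Stack: [25, 25]
BINARY_OP + → 25 + 25 = 50. Stack: [50]
STORE_FAST s → s=50. Stack: []
LOAD_CONST → push 9. Stack: [9]
LOAD_FAST b → push 5. Stack: [9, 5]
BINARY_OP % → 9 % 5 = 4. Stack: [4]
STORE_FAST t → t=4. Stack: []
LOAD_FAST t → push 4. Stack: [4]
RETURN_VALUE → return 4.

4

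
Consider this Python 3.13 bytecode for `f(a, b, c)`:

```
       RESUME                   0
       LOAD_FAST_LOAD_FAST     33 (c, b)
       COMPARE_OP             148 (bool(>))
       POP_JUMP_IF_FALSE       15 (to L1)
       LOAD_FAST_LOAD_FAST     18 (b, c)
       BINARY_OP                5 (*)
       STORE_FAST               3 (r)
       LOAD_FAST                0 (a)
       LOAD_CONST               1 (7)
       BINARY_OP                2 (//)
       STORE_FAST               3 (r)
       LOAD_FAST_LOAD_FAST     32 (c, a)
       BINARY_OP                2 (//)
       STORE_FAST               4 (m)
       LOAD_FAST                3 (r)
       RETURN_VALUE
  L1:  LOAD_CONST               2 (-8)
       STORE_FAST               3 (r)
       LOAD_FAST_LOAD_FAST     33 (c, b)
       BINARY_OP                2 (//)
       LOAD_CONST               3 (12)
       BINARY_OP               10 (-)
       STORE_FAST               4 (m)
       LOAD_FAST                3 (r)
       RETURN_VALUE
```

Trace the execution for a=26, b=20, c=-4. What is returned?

LOAD_FAST_LOAD_FAST c,b → push -4,20. Stack: [-4, 20]
COMPARE_OP bool(>) → -4 vs 20 = False. Stack: [False]
POP_JUMP_IF_FALSE → pop False; jump. Stack: []
LOAD_CONST → push -8. Stack: [-8]
STORE_FAST r → r=-8. Stack: []
LOAD_FAST_LOAD_FAST c,b → push -4,20. Stack: [-4, 20]
BINARY_OP // → -4 // 20 = -1. Stack: [-1]
LOAD_CONST → push 12. Stack: [-1, 12]
BINARY_OP - → -1 - 12 = -13. Stack: [-13]
STORE_FAST m → m=-13. Stack: []
LOAD_FAST r → push -8. Stack: [-8]
RETURN_VALUE → return -8.

-8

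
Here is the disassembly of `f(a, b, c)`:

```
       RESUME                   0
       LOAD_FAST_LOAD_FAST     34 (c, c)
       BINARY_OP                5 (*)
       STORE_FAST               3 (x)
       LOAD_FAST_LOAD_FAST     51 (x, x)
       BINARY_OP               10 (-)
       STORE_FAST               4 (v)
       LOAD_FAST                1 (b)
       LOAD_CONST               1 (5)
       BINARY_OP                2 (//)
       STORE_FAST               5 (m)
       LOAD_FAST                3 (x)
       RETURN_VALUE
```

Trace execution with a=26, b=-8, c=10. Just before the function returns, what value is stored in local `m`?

-2

LOAD_FAST_LOAD_FAST c,c → push 10,10. Stack: [10, 10]
BINARY_OP * → 10 * 10 = 100. Stack: [100]
STORE_FAST x → x=100. Stack: []
LOAD_FAST_LOAD_FAST x,x → push 100,100. Stack: [100, 100]
BINARY_OP - → 100 - 100 = 0. Stack: [0]
STORE_FAST v → v=0. Stack: []
LOAD_FAST b → push -8. Stack: [-8]
LOAD_CONST → push 5. Stack: [-8, 5]
BINARY_OP // → -8 // 5 = -2. Stack: [-2]
STORE_FAST m → m=-2. Stack: []
LOAD_FAST x → push 100. Stack: [100]
RETURN_VALUE → return 100.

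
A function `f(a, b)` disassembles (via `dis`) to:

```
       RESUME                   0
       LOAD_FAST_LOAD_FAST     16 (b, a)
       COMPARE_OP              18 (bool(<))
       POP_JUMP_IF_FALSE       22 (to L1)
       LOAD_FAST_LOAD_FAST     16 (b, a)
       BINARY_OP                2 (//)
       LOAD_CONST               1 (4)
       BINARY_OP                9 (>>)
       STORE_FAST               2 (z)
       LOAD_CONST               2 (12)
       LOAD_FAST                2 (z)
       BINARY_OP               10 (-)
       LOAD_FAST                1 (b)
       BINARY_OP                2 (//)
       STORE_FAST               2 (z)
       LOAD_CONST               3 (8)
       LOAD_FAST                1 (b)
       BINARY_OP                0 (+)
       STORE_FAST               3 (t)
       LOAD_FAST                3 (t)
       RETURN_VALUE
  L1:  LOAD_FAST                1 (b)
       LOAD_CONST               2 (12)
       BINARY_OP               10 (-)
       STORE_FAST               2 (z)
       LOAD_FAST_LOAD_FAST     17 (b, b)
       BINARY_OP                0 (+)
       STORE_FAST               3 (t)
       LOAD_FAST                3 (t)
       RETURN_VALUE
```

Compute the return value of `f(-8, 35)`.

70

LOAD_FAST_LOAD_FAST b,a → push 35,-8. Stack: [35, -8]
COMPARE_OP bool(<) → 35 vs -8 = False. Stack: [False]
POP_JUMP_IF_FALSE → pop False; jump. Stack: []
LOAD_FAST b → push 35. Stack: [35]
LOAD_CONST → push 12. Stack: [35, 12]
BINARY_OP - → 35 - 12 = 23. Stack: [23]
STORE_FAST z → z=23. Stack: []
LOAD_FAST_LOAD_FAST b,b → push 35,35. Stack: [35, 35]
BINARY_OP + → 35 + 35 = 70. Stack: [70]
STORE_FAST t → t=70. Stack: []
LOAD_FAST t → push 70. Stack: [70]
RETURN_VALUE → return 70.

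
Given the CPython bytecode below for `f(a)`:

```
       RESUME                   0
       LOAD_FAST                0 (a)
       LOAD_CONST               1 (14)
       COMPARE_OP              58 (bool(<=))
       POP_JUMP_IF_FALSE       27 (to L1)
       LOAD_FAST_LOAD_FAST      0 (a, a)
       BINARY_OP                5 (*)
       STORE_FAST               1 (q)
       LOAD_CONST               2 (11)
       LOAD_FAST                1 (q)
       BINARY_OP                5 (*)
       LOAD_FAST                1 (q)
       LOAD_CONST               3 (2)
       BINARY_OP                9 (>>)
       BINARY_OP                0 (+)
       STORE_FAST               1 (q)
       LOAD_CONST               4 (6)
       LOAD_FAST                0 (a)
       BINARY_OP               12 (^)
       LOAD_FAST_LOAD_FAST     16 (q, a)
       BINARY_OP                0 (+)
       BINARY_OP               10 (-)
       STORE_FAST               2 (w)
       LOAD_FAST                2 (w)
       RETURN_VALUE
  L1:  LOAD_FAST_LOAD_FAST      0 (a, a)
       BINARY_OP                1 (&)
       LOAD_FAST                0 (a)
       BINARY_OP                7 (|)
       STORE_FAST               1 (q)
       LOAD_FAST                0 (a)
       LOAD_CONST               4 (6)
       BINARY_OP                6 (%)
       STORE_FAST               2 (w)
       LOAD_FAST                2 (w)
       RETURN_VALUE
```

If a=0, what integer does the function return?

LOAD_FAST a → push 0. Stack: [0]
LOAD_CONST → push 14. Stack: [0, 14]
COMPARE_OP bool(<=) → 0 vs 14 = True. Stack: [True]
POP_JUMP_IF_FALSE → pop True; no jump. Stack: []
LOAD_FAST_LOAD_FAST a,a → push 0,0. Stack: [0, 0]
BINARY_OP * → 0 * 0 = 0. Stack: [0]
STORE_FAST q → q=0. Stack: []
LOAD_CONST → push 11. Stack: [11]
LOAD_FAST q → push 0. Stack: [11, 0]
BINARY_OP * → 11 * 0 = 0. Stack: [0]
LOAD_FAST q → push 0. Stack: [0, 0]
LOAD_CONST → push 2. Stack: [0, 0, 2]
BINARY_OP >> → 0 >> 2 = 0. Stack: [0, 0]
BINARY_OP + → 0 + 0 = 0. Stack: [0]
STORE_FAST q → q=0. Stack: []
LOAD_CONST → push 6. Stack: [6]
LOAD_FAST a → push 0. Stack: [6, 0]
BINARY_OP ^ → 6 ^ 0 = 6. Stack: [6]
LOAD_FAST_LOAD_FAST q,a → push 0,0. Stack: [6, 0, 0]
BINARY_OP + → 0 + 0 = 0. Stack: [6, 0]
BINARY_OP - → 6 - 0 = 6. Stack: [6]
STORE_FAST w → w=6. Stack: []
LOAD_FAST w → push 6. Stack: [6]
RETURN_VALUE → return 6.

6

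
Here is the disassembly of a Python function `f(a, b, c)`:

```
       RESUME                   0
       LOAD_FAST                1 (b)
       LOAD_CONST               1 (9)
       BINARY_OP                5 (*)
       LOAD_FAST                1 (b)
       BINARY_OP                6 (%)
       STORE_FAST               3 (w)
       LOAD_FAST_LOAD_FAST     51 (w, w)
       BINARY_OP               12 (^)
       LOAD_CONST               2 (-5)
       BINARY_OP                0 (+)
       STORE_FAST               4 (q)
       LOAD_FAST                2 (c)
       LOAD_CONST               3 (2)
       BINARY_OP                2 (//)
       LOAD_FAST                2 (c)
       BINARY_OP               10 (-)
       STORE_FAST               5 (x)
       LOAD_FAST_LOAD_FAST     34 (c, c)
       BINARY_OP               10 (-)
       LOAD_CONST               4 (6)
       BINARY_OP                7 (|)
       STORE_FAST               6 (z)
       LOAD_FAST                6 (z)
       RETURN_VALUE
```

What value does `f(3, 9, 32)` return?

6

LOAD_FAST b → push 9. Stack: [9]
LOAD_CONST → push 9. Stack: [9, 9]
BINARY_OP * → 9 * 9 = 81. Stack: [81]
LOAD_FAST b → push 9. Stack: [81, 9]
BINARY_OP % → 81 % 9 = 0. Stack: [0]
STORE_FAST w → w=0. Stack: []
LOAD_FAST_LOAD_FAST w,w → push 0,0. Stack: [0, 0]
BINARY_OP ^ → 0 ^ 0 = 0. Stack: [0]
LOAD_CONST → push -5. Stack: [0, -5]
BINARY_OP + → 0 + -5 = -5. Stack: [-5]
STORE_FAST q → q=-5. Stack: []
LOAD_FAST c → push 32. Stack: [32]
LOAD_CONST → push 2. Stack: [32, 2]
BINARY_OP // → 32 // 2 = 16. Stack: [16]
LOAD_FAST c → push 32. Stack: [16, 32]
BINARY_OP - → 16 - 32 = -16. Stack: [-16]
STORE_FAST x → x=-16. Stack: []
LOAD_FAST_LOAD_FAST c,c → push 32,32. Stack: [32, 32]
BINARY_OP - → 32 - 32 = 0. Stack: [0]
LOAD_CONST → push 6. Stack: [0, 6]
BINARY_OP | → 0 | 6 = 6. Stack: [6]
STORE_FAST z → z=6. Stack: []
LOAD_FAST z → push 6. Stack: [6]
RETURN_VALUE → return 6.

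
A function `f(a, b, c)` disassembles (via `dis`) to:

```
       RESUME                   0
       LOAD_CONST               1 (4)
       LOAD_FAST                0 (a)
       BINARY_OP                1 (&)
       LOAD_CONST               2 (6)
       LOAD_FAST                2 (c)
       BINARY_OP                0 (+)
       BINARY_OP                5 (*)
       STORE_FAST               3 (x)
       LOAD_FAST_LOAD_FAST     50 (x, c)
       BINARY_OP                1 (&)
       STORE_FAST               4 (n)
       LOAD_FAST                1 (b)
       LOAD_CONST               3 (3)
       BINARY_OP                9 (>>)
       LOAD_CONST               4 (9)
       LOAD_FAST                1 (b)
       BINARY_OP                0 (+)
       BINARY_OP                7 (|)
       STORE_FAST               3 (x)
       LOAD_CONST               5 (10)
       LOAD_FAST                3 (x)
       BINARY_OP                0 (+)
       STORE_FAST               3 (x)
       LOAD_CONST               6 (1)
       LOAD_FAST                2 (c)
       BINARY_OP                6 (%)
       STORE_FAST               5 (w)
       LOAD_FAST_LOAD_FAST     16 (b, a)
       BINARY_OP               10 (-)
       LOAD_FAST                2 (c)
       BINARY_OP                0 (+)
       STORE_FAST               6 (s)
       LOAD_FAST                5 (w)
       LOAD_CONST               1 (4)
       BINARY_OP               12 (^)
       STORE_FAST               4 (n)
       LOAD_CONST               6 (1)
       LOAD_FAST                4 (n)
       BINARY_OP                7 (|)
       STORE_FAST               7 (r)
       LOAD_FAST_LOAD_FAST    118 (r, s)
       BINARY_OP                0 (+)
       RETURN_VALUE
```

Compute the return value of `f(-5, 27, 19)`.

56

LOAD_CONST → push 4. Stack: [4]
LOAD_FAST a → push -5. Stack: [4, -5]
BINARY_OP & → 4 & -5 = 0. Stack: [0]
LOAD_CONST → push 6. Stack: [0, 6]
LOAD_FAST c → push 19. Stack: [0, 6, 19]
BINARY_OP + → 6 + 19 = 25. Stack: [0, 25]
BINARY_OP * → 0 * 25 = 0. Stack: [0]
STORE_FAST x → x=0. Stack: []
LOAD_FAST_LOAD_FAST x,c → push 0,19. Stack: [0, 19]
BINARY_OP & → 0 & 19 = 0. Stack: [0]
STORE_FAST n → n=0. Stack: []
LOAD_FAST b → push 27. Stack: [27]
LOAD_CONST → push 3. Stack: [27, 3]
BINARY_OP >> → 27 >> 3 = 3. Stack: [3]
LOAD_CONST → push 9. Stack: [3, 9]
LOAD_FAST b → push 27. Stack: [3, 9, 27]
BINARY_OP + → 9 + 27 = 36. Stack: [3, 36]
BINARY_OP | → 3 | 36 = 39. Stack: [39]
STORE_FAST x → x=39. Stack: []
LOAD_CONST → push 10. Stack: [10]
LOAD_FAST x → push 39. Stack: [10, 39]
BINARY_OP + → 10 + 39 = 49. Stack: [49]
STORE_FAST x → x=49. Stack: []
LOAD_CONST → push 1. Stack: [1]
LOAD_FAST c → push 19. Stack: [1, 19]
BINARY_OP % → 1 % 19 = 1. Stack: [1]
STORE_FAST w → w=1. Stack: []
LOAD_FAST_LOAD_FAST b,a → push 27,-5. Stack: [27, -5]
BINARY_OP - → 27 - -5 = 32. Stack: [32]
LOAD_FAST c → push 19. Stack: [32, 19]
BINARY_OP + → 32 + 19 = 51. Stack: [51]
STORE_FAST s → s=51. Stack: []
LOAD_FAST w → push 1. Stack: [1]
LOAD_CONST → push 4. Stack: [1, 4]
BINARY_OP ^ → 1 ^ 4 = 5. Stack: [5]
STORE_FAST n → n=5. Stack: []
LOAD_CONST → push 1. Stack: [1]
LOAD_FAST n → push 5. Stack: [1, 5]
BINARY_OP | → 1 | 5 = 5. Stack: [5]
STORE_FAST r → r=5. Stack: []
LOAD_FAST_LOAD_FAST r,s → push 5,51. Stack: [5, 51]
BINARY_OP + → 5 + 51 = 56. Stack: [56]
RETURN_VALUE → return 56.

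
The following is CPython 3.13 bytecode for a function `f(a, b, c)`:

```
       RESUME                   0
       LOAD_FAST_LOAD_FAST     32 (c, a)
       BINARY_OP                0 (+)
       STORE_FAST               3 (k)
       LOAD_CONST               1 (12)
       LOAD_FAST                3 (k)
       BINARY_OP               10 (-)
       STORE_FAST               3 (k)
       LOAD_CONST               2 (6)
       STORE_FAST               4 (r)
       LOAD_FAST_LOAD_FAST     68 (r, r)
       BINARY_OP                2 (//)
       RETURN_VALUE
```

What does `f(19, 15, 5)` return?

LOAD_FAST_LOAD_FAST c,a → push 5,19. Stack: [5, 19]
BINARY_OP + → 5 + 19 = 24. Stack: [24]
STORE_FAST k → k=24. Stack: []
LOAD_CONST → push 12. Stack: [12]
LOAD_FAST k → push 24. Stack: [12, 24]
BINARY_OP - → 12 - 24 = -12. Stack: [-12]
STORE_FAST k → k=-12. Stack: []
LOAD_CONST → push 6. Stack: [6]
STORE_FAST r → r=6. Stack: []
LOAD_FAST_LOAD_FAST r,r → push 6,6. Stack: [6, 6]
BINARY_OP // → 6 // 6 = 1. Stack: [1]
RETURN_VALUE → return 1.

1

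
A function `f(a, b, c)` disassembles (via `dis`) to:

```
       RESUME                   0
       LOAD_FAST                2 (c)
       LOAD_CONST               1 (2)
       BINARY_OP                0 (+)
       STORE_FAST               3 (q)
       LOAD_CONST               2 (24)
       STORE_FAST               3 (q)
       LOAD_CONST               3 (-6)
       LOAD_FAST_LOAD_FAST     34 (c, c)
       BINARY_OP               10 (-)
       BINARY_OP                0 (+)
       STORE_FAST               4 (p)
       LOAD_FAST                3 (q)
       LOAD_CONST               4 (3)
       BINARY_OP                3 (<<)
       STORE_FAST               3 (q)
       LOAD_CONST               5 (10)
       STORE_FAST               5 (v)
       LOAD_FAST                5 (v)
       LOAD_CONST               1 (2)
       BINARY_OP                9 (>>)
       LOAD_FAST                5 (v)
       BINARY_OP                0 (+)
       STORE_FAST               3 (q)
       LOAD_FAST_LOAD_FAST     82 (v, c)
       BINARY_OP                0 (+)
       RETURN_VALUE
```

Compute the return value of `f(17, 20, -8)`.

LOAD_FAST c → push -8. Stack: [-8]
LOAD_CONST → push 2. Stack: [-8, 2]
BINARY_OP + → -8 + 2 = -6. Stack: [-6]
STORE_FAST q → q=-6. Stack: []
LOAD_CONST → push 24. Stack: [24]
STORE_FAST q → q=24. Stack: []
LOAD_CONST → push -6. Stack: [-6]
LOAD_FAST_LOAD_FAST c,c → push -8,-8. Stack: [-6, -8, -8]
BINARY_OP - → -8 - -8 = 0. Stack: [-6, 0]
BINARY_OP + → -6 + 0 = -6. Stack: [-6]
STORE_FAST p → p=-6. Stack: []
LOAD_FAST q → push 24. Stack: [24]
LOAD_CONST → push 3. Stack: [24, 3]
BINARY_OP << → 24 << 3 = 192. Stack: [192]
STORE_FAST q → q=192. Stack: []
LOAD_CONST → push 10. Stack: [10]
STORE_FAST v → v=10. Stack: []
LOAD_FAST v → push 10. Stack: [10]
LOAD_CONST → push 2. Stack: [10, 2]
BINARY_OP >> → 10 >> 2 = 2. Stack: [2]
LOAD_FAST v → push 10. Stack: [2, 10]
BINARY_OP + → 2 + 10 = 12. Stack: [12]
STORE_FAST q → q=12. Stack: []
LOAD_FAST_LOAD_FAST v,c → push 10,-8. Stack: [10, -8]
BINARY_OP + → 10 + -8 = 2. Stack: [2]
RETURN_VALUE → return 2.

2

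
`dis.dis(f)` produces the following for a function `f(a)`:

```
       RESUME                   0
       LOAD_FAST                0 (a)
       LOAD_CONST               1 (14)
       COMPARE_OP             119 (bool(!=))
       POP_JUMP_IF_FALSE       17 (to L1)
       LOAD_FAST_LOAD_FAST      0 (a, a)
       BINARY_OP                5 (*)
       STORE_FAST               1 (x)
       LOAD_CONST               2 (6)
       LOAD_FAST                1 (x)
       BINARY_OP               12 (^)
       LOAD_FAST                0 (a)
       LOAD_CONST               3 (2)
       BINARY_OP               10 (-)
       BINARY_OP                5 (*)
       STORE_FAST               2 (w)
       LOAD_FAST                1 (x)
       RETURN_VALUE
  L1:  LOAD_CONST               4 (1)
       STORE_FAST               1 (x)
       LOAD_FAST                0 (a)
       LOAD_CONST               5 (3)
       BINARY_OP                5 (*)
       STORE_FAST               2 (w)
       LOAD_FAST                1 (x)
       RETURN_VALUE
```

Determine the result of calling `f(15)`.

225

LOAD_FAST a → push 15. Stack: [15]
LOAD_CONST → push 14. Stack: [15, 14]
COMPARE_OP bool(!=) → 15 vs 14 = True. Stack: [True]
POP_JUMP_IF_FALSE → pop True; no jump. Stack: []
LOAD_FAST_LOAD_FAST a,a → push 15,15. Stack: [15, 15]
BINARY_OP * → 15 * 15 = 225. Stack: [225]
STORE_FAST x → x=225. Stack: []
LOAD_CONST → push 6. Stack: [6]
LOAD_FAST x → push 225. Stack: [6, 225]
BINARY_OP ^ → 6 ^ 225 = 231. Stack: [231]
LOAD_FAST a → push 15. Stack: [231, 15]
LOAD_CONST → push 2. Stack: [231, 15, 2]
BINARY_OP - → 15 - 2 = 13. Stack: [231, 13]
BINARY_OP * → 231 * 13 = 3003. Stack: [3003]
STORE_FAST w → w=3003. Stack: []
LOAD_FAST x → push 225. Stack: [225]
RETURN_VALUE → return 225.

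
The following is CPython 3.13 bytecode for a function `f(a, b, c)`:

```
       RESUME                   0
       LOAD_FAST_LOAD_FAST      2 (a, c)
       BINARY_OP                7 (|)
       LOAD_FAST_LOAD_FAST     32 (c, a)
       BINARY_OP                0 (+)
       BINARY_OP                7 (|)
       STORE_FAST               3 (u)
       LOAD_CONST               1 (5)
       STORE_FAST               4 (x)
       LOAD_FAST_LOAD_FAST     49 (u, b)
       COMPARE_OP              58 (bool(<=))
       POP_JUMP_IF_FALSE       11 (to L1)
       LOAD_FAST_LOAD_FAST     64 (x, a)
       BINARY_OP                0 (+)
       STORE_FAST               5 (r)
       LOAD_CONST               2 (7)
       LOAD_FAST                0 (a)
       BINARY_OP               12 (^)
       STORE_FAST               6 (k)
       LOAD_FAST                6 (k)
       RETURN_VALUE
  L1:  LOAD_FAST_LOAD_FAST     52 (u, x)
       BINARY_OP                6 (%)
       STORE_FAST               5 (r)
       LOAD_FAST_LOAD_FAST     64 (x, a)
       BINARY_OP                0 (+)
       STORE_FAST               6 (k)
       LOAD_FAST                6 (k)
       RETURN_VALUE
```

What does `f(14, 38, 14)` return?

9

LOAD_FAST_LOAD_FAST a,c → push 14,14. Stack: [14, 14]
BINARY_OP | → 14 | 14 = 14. Stack: [14]
LOAD_FAST_LOAD_FAST c,a → push 14,14. Stack: [14, 14, 14]
BINARY_OP + → 14 + 14 = 28. Stack: [14, 28]
BINARY_OP | → 14 | 28 = 30. Stack: [30]
STORE_FAST u → u=30. Stack: []
LOAD_CONST → push 5. Stack: [5]
STORE_FAST x → x=5. Stack: []
LOAD_FAST_LOAD_FAST u,b → push 30,38. Stack: [30, 38]
COMPARE_OP bool(<=) → 30 vs 38 = True. Stack: [True]
POP_JUMP_IF_FALSE → pop True; no jump. Stack: []
LOAD_FAST_LOAD_FAST x,a → push 5,14. Stack: [5, 14]
BINARY_OP + → 5 + 14 = 19. Stack: [19]
STORE_FAST r → r=19. Stack: []
LOAD_CONST → push 7. Stack: [7]
LOAD_FAST a → push 14. Stack: [7, 14]
BINARY_OP ^ → 7 ^ 14 = 9. Stack: [9]
STORE_FAST k → k=9. Stack: []
LOAD_FAST k → push 9. Stack: [9]
RETURN_VALUE → return 9.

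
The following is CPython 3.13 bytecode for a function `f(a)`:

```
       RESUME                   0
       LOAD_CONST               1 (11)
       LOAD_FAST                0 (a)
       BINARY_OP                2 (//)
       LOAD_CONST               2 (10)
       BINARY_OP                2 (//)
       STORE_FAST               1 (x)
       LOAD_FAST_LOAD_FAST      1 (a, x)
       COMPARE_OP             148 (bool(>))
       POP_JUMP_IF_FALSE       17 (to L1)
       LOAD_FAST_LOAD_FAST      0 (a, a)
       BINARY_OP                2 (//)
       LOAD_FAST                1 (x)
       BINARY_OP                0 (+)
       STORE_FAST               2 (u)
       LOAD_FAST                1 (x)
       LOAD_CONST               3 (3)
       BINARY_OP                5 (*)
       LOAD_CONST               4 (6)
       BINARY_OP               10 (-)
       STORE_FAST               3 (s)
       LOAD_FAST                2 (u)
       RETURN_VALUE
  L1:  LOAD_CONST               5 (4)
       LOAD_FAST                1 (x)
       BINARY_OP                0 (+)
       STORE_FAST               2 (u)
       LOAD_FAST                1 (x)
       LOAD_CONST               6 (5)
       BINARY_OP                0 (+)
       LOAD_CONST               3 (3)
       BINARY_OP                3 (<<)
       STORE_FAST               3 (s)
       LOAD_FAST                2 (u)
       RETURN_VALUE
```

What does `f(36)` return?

LOAD_CONST → push 11. Stack: [11]
LOAD_FAST a → push 36. Stack: [11, 36]
BINARY_OP // → 11 // 36 = 0. Stack: [0]
LOAD_CONST → push 10. Stack: [0, 10]
BINARY_OP // → 0 // 10 = 0. Stack: [0]
STORE_FAST x → x=0. Stack: []
LOAD_FAST_LOAD_FAST a,x → push 36,0. Stack: [36, 0]
COMPARE_OP bool(>) → 36 vs 0 = True. Stack: [True]
POP_JUMP_IF_FALSE → pop True; no jump. Stack: []
LOAD_FAST_LOAD_FAST a,a → push 36,36. Stack: [36, 36]
BINARY_OP // → 36 // 36 = 1. Stack: [1]
LOAD_FAST x → push 0. Stack: [1, 0]
BINARY_OP + → 1 + 0 = 1. Stack: [1]
STORE_FAST u → u=1. Stack: []
LOAD_FAST x → push 0. Stack: [0]
LOAD_CONST → push 3. Stack: [0, 3]
BINARY_OP * → 0 * 3 = 0. Stack: [0]
LOAD_CONST → push 6. Stack: [0, 6]
BINARY_OP - → 0 - 6 = -6. Stack: [-6]
STORE_FAST s → s=-6. Stack: []
LOAD_FAST u → push 1. Stack: [1]
RETURN_VALUE → return 1.

1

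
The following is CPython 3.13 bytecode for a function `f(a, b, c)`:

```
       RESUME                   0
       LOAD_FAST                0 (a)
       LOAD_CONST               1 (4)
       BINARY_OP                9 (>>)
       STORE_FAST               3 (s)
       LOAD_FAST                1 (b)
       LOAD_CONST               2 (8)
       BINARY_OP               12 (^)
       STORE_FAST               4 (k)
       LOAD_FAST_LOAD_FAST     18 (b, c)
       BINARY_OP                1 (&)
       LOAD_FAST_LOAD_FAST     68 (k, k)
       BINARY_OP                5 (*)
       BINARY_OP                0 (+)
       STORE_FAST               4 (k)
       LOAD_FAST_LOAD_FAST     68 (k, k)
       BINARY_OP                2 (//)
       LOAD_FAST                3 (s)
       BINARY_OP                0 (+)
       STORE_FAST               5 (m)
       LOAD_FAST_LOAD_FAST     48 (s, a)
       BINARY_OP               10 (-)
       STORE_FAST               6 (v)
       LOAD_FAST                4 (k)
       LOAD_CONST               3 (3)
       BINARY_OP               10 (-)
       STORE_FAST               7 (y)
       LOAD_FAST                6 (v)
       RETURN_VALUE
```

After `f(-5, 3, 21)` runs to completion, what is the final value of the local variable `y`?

119

LOAD_FAST a → push -5. Stack: [-5]
LOAD_CONST → push 4. Stack: [-5, 4]
BINARY_OP >> → -5 >> 4 = -1. Stack: [-1]
STORE_FAST s → s=-1. Stack: []
LOAD_FAST b → push 3. Stack: [3]
LOAD_CONST → push 8. Stack: [3, 8]
BINARY_OP ^ → 3 ^ 8 = 11. Stack: [11]
STORE_FAST k → k=11. Stack: []
LOAD_FAST_LOAD_FAST b,c → push 3,21. Stack: [3, 21]
BINARY_OP & → 3 & 21 = 1. Stack: [1]
LOAD_FAST_LOAD_FAST k,k → push 11,11. Stack: [1, 11, 11]
BINARY_OP * → 11 * 11 = 121. Stack: [1, 121]
BINARY_OP + → 1 + 121 = 122. Stack: [122]
STORE_FAST k → k=122. Stack: []
LOAD_FAST_LOAD_FAST k,k → push 122,122. Stack: [122, 122]
BINARY_OP // → 122 // 122 = 1. Stack: [1]
LOAD_FAST s → push -1. Stack: [1, -1]
BINARY_OP + → 1 + -1 = 0. Stack: [0]
STORE_FAST m → m=0. Stack: []
LOAD_FAST_LOAD_FAST s,a → push -1,-5. Stack: [-1, -5]
BINARY_OP - → -1 - -5 = 4. Stack: [4]
STORE_FAST v → v=4. Stack: []
LOAD_FAST k → push 122. Stack: [122]
LOAD_CONST → push 3. Stack: [122, 3]
BINARY_OP - → 122 - 3 = 119. Stack: [119]
STORE_FAST y → y=119. Stack: []
LOAD_FAST v → push 4. Stack: [4]
RETURN_VALUE → return 4.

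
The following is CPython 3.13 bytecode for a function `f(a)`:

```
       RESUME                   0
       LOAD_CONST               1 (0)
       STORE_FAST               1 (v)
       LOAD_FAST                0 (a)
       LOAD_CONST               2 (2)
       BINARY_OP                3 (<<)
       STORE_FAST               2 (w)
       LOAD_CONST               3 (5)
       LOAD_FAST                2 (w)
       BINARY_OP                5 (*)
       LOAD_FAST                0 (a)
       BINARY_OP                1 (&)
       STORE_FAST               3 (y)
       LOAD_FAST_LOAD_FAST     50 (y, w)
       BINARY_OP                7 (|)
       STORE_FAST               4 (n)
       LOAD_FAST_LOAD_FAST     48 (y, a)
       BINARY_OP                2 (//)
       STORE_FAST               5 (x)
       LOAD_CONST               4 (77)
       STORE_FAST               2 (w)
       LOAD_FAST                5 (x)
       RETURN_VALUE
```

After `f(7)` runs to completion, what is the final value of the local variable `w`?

77

LOAD_CONST → push 0. Stack: [0]
STORE_FAST v → v=0. Stack: []
LOAD_FAST a → push 7. Stack: [7]
LOAD_CONST → push 2. Stack: [7, 2]
BINARY_OP << → 7 << 2 = 28. Stack: [28]
STORE_FAST w → w=28. Stack: []
LOAD_CONST → push 5. Stack: [5]
LOAD_FAST w → push 28. Stack: [5, 28]
BINARY_OP * → 5 * 28 = 140. Stack: [140]
LOAD_FAST a → push 7. Stack: [140, 7]
BINARY_OP & → 140 & 7 = 4. Stack: [4]
STORE_FAST y → y=4. Stack: []
LOAD_FAST_LOAD_FAST y,w → push 4,28. Stack: [4, 28]
BINARY_OP | → 4 | 28 = 28. Stack: [28]
STORE_FAST n → n=28. Stack: []
LOAD_FAST_LOAD_FAST y,a → push 4,7. Stack: [4, 7]
BINARY_OP // → 4 // 7 = 0. Stack: [0]
STORE_FAST x → x=0. Stack: []
LOAD_CONST → push 77. Stack: [77]
STORE_FAST w → w=77. Stack: []
LOAD_FAST x → push 0. Stack: [0]
RETURN_VALUE → return 0.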